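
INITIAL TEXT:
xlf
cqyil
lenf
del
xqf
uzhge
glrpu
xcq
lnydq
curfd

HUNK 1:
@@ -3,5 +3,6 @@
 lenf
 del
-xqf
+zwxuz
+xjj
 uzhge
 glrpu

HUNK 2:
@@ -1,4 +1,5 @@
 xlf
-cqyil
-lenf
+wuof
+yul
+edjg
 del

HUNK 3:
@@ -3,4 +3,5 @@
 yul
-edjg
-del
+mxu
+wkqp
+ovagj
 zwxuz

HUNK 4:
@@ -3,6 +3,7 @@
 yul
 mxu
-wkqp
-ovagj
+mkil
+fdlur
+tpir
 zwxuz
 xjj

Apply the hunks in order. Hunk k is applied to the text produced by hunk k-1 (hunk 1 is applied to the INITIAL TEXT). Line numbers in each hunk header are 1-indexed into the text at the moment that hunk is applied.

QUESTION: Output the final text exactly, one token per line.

Answer: xlf
wuof
yul
mxu
mkil
fdlur
tpir
zwxuz
xjj
uzhge
glrpu
xcq
lnydq
curfd

Derivation:
Hunk 1: at line 3 remove [xqf] add [zwxuz,xjj] -> 11 lines: xlf cqyil lenf del zwxuz xjj uzhge glrpu xcq lnydq curfd
Hunk 2: at line 1 remove [cqyil,lenf] add [wuof,yul,edjg] -> 12 lines: xlf wuof yul edjg del zwxuz xjj uzhge glrpu xcq lnydq curfd
Hunk 3: at line 3 remove [edjg,del] add [mxu,wkqp,ovagj] -> 13 lines: xlf wuof yul mxu wkqp ovagj zwxuz xjj uzhge glrpu xcq lnydq curfd
Hunk 4: at line 3 remove [wkqp,ovagj] add [mkil,fdlur,tpir] -> 14 lines: xlf wuof yul mxu mkil fdlur tpir zwxuz xjj uzhge glrpu xcq lnydq curfd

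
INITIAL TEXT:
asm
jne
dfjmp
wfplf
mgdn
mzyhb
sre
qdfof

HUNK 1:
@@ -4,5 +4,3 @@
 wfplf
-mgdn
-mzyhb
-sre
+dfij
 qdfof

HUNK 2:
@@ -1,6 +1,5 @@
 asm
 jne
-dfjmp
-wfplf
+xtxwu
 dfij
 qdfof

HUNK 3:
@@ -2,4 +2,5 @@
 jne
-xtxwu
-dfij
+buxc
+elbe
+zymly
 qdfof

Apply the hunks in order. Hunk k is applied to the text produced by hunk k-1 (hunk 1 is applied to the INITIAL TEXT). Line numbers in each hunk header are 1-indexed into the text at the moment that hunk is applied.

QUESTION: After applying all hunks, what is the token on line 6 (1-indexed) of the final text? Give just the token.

Answer: qdfof

Derivation:
Hunk 1: at line 4 remove [mgdn,mzyhb,sre] add [dfij] -> 6 lines: asm jne dfjmp wfplf dfij qdfof
Hunk 2: at line 1 remove [dfjmp,wfplf] add [xtxwu] -> 5 lines: asm jne xtxwu dfij qdfof
Hunk 3: at line 2 remove [xtxwu,dfij] add [buxc,elbe,zymly] -> 6 lines: asm jne buxc elbe zymly qdfof
Final line 6: qdfof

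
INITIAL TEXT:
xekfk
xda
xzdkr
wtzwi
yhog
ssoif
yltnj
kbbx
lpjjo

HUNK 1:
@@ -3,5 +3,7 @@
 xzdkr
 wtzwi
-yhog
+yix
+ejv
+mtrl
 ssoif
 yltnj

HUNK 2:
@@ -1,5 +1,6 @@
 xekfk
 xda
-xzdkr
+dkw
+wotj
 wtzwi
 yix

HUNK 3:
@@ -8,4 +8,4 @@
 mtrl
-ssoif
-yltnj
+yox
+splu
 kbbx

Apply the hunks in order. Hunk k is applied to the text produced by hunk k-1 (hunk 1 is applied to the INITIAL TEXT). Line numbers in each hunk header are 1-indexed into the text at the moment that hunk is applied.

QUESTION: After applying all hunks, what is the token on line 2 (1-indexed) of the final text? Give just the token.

Answer: xda

Derivation:
Hunk 1: at line 3 remove [yhog] add [yix,ejv,mtrl] -> 11 lines: xekfk xda xzdkr wtzwi yix ejv mtrl ssoif yltnj kbbx lpjjo
Hunk 2: at line 1 remove [xzdkr] add [dkw,wotj] -> 12 lines: xekfk xda dkw wotj wtzwi yix ejv mtrl ssoif yltnj kbbx lpjjo
Hunk 3: at line 8 remove [ssoif,yltnj] add [yox,splu] -> 12 lines: xekfk xda dkw wotj wtzwi yix ejv mtrl yox splu kbbx lpjjo
Final line 2: xda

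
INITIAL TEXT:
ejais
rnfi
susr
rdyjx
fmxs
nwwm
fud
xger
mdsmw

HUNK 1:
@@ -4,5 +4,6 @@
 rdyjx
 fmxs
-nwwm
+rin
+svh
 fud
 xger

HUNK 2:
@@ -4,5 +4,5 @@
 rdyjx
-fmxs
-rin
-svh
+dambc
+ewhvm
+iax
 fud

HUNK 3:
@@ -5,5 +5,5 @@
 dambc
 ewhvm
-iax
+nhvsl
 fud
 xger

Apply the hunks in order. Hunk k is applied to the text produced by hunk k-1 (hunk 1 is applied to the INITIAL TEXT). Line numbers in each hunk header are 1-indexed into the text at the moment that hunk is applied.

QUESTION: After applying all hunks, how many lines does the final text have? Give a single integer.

Hunk 1: at line 4 remove [nwwm] add [rin,svh] -> 10 lines: ejais rnfi susr rdyjx fmxs rin svh fud xger mdsmw
Hunk 2: at line 4 remove [fmxs,rin,svh] add [dambc,ewhvm,iax] -> 10 lines: ejais rnfi susr rdyjx dambc ewhvm iax fud xger mdsmw
Hunk 3: at line 5 remove [iax] add [nhvsl] -> 10 lines: ejais rnfi susr rdyjx dambc ewhvm nhvsl fud xger mdsmw
Final line count: 10

Answer: 10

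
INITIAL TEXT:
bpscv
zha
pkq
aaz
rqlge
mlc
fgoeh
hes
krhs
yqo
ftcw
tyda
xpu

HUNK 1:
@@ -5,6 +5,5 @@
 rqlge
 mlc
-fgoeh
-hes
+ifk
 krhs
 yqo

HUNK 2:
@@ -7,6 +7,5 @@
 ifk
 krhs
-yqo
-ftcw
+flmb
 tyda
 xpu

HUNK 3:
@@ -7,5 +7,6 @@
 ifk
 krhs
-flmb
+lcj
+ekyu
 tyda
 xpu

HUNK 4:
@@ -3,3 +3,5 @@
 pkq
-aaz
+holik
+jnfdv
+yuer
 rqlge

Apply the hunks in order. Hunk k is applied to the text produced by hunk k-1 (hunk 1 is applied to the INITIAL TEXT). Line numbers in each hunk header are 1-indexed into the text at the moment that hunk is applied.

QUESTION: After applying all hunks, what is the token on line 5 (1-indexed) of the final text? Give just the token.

Answer: jnfdv

Derivation:
Hunk 1: at line 5 remove [fgoeh,hes] add [ifk] -> 12 lines: bpscv zha pkq aaz rqlge mlc ifk krhs yqo ftcw tyda xpu
Hunk 2: at line 7 remove [yqo,ftcw] add [flmb] -> 11 lines: bpscv zha pkq aaz rqlge mlc ifk krhs flmb tyda xpu
Hunk 3: at line 7 remove [flmb] add [lcj,ekyu] -> 12 lines: bpscv zha pkq aaz rqlge mlc ifk krhs lcj ekyu tyda xpu
Hunk 4: at line 3 remove [aaz] add [holik,jnfdv,yuer] -> 14 lines: bpscv zha pkq holik jnfdv yuer rqlge mlc ifk krhs lcj ekyu tyda xpu
Final line 5: jnfdv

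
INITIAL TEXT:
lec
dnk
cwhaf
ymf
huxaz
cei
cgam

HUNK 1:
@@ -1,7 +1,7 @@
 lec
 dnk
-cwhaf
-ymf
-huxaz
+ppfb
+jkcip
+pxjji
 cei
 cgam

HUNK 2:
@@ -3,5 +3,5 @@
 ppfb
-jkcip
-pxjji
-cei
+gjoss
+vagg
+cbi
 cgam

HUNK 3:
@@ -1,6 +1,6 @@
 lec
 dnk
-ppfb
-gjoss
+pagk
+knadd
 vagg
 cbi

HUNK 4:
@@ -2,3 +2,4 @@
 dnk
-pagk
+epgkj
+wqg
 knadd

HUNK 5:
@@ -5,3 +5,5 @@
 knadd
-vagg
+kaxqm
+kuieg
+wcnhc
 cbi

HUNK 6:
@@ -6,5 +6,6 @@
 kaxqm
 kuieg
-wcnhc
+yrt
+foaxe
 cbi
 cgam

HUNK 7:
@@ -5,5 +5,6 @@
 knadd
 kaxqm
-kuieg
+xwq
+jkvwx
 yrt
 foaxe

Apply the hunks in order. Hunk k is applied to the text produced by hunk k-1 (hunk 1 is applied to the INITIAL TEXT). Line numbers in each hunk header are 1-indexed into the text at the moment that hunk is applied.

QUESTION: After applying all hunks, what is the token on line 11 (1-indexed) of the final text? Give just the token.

Answer: cbi

Derivation:
Hunk 1: at line 1 remove [cwhaf,ymf,huxaz] add [ppfb,jkcip,pxjji] -> 7 lines: lec dnk ppfb jkcip pxjji cei cgam
Hunk 2: at line 3 remove [jkcip,pxjji,cei] add [gjoss,vagg,cbi] -> 7 lines: lec dnk ppfb gjoss vagg cbi cgam
Hunk 3: at line 1 remove [ppfb,gjoss] add [pagk,knadd] -> 7 lines: lec dnk pagk knadd vagg cbi cgam
Hunk 4: at line 2 remove [pagk] add [epgkj,wqg] -> 8 lines: lec dnk epgkj wqg knadd vagg cbi cgam
Hunk 5: at line 5 remove [vagg] add [kaxqm,kuieg,wcnhc] -> 10 lines: lec dnk epgkj wqg knadd kaxqm kuieg wcnhc cbi cgam
Hunk 6: at line 6 remove [wcnhc] add [yrt,foaxe] -> 11 lines: lec dnk epgkj wqg knadd kaxqm kuieg yrt foaxe cbi cgam
Hunk 7: at line 5 remove [kuieg] add [xwq,jkvwx] -> 12 lines: lec dnk epgkj wqg knadd kaxqm xwq jkvwx yrt foaxe cbi cgam
Final line 11: cbi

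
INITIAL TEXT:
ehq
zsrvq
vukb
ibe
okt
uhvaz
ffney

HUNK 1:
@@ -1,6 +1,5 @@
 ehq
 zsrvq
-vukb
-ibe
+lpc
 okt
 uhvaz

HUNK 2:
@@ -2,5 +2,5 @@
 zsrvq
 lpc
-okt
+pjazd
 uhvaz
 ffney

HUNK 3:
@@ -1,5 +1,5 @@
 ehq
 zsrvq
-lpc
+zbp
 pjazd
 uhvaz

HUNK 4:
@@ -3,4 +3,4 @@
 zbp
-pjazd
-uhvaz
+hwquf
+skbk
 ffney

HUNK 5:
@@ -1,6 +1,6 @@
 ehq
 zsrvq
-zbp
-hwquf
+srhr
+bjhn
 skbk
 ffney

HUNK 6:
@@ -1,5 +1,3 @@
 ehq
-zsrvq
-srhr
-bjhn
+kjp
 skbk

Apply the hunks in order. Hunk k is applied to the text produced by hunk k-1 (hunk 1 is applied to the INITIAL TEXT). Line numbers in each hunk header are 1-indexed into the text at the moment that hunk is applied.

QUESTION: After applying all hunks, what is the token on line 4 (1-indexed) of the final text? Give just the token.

Answer: ffney

Derivation:
Hunk 1: at line 1 remove [vukb,ibe] add [lpc] -> 6 lines: ehq zsrvq lpc okt uhvaz ffney
Hunk 2: at line 2 remove [okt] add [pjazd] -> 6 lines: ehq zsrvq lpc pjazd uhvaz ffney
Hunk 3: at line 1 remove [lpc] add [zbp] -> 6 lines: ehq zsrvq zbp pjazd uhvaz ffney
Hunk 4: at line 3 remove [pjazd,uhvaz] add [hwquf,skbk] -> 6 lines: ehq zsrvq zbp hwquf skbk ffney
Hunk 5: at line 1 remove [zbp,hwquf] add [srhr,bjhn] -> 6 lines: ehq zsrvq srhr bjhn skbk ffney
Hunk 6: at line 1 remove [zsrvq,srhr,bjhn] add [kjp] -> 4 lines: ehq kjp skbk ffney
Final line 4: ffney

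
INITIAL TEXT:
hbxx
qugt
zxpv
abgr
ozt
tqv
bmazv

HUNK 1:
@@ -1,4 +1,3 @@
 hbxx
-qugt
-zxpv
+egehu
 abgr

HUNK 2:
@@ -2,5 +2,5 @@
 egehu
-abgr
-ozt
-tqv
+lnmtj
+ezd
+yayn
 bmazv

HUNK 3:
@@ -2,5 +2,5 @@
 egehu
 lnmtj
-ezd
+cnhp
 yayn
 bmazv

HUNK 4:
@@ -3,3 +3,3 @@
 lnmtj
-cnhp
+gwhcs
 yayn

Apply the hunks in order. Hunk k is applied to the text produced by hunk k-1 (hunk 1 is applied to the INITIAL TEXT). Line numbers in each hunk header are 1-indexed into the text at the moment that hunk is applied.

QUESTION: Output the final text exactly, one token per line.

Hunk 1: at line 1 remove [qugt,zxpv] add [egehu] -> 6 lines: hbxx egehu abgr ozt tqv bmazv
Hunk 2: at line 2 remove [abgr,ozt,tqv] add [lnmtj,ezd,yayn] -> 6 lines: hbxx egehu lnmtj ezd yayn bmazv
Hunk 3: at line 2 remove [ezd] add [cnhp] -> 6 lines: hbxx egehu lnmtj cnhp yayn bmazv
Hunk 4: at line 3 remove [cnhp] add [gwhcs] -> 6 lines: hbxx egehu lnmtj gwhcs yayn bmazv

Answer: hbxx
egehu
lnmtj
gwhcs
yayn
bmazv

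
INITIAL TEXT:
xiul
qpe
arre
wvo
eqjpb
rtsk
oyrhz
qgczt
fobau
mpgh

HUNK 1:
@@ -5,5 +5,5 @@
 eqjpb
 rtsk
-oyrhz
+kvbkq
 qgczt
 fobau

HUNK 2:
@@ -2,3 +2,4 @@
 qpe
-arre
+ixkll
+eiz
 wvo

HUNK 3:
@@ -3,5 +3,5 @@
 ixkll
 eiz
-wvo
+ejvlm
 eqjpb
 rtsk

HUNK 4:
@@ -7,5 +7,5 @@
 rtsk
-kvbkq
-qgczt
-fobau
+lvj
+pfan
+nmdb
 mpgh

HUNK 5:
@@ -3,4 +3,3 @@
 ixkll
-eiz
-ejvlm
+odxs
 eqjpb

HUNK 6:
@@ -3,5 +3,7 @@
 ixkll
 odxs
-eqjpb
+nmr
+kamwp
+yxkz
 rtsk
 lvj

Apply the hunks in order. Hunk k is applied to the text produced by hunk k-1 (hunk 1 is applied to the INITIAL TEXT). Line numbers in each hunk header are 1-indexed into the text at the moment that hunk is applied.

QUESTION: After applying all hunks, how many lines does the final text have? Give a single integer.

Answer: 12

Derivation:
Hunk 1: at line 5 remove [oyrhz] add [kvbkq] -> 10 lines: xiul qpe arre wvo eqjpb rtsk kvbkq qgczt fobau mpgh
Hunk 2: at line 2 remove [arre] add [ixkll,eiz] -> 11 lines: xiul qpe ixkll eiz wvo eqjpb rtsk kvbkq qgczt fobau mpgh
Hunk 3: at line 3 remove [wvo] add [ejvlm] -> 11 lines: xiul qpe ixkll eiz ejvlm eqjpb rtsk kvbkq qgczt fobau mpgh
Hunk 4: at line 7 remove [kvbkq,qgczt,fobau] add [lvj,pfan,nmdb] -> 11 lines: xiul qpe ixkll eiz ejvlm eqjpb rtsk lvj pfan nmdb mpgh
Hunk 5: at line 3 remove [eiz,ejvlm] add [odxs] -> 10 lines: xiul qpe ixkll odxs eqjpb rtsk lvj pfan nmdb mpgh
Hunk 6: at line 3 remove [eqjpb] add [nmr,kamwp,yxkz] -> 12 lines: xiul qpe ixkll odxs nmr kamwp yxkz rtsk lvj pfan nmdb mpgh
Final line count: 12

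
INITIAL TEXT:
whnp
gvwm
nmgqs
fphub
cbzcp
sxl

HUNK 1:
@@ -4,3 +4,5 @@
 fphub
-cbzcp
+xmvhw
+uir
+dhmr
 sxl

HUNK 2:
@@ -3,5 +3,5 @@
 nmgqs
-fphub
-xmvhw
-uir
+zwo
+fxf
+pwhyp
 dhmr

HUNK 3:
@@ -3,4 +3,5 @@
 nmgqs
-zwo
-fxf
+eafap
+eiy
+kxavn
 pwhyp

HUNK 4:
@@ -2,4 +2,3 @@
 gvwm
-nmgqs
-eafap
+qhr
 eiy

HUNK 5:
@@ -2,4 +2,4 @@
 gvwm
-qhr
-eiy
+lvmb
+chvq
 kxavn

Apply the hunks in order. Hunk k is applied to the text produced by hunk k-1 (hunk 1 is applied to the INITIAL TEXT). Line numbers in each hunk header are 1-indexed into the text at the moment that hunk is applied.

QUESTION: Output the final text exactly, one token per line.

Answer: whnp
gvwm
lvmb
chvq
kxavn
pwhyp
dhmr
sxl

Derivation:
Hunk 1: at line 4 remove [cbzcp] add [xmvhw,uir,dhmr] -> 8 lines: whnp gvwm nmgqs fphub xmvhw uir dhmr sxl
Hunk 2: at line 3 remove [fphub,xmvhw,uir] add [zwo,fxf,pwhyp] -> 8 lines: whnp gvwm nmgqs zwo fxf pwhyp dhmr sxl
Hunk 3: at line 3 remove [zwo,fxf] add [eafap,eiy,kxavn] -> 9 lines: whnp gvwm nmgqs eafap eiy kxavn pwhyp dhmr sxl
Hunk 4: at line 2 remove [nmgqs,eafap] add [qhr] -> 8 lines: whnp gvwm qhr eiy kxavn pwhyp dhmr sxl
Hunk 5: at line 2 remove [qhr,eiy] add [lvmb,chvq] -> 8 lines: whnp gvwm lvmb chvq kxavn pwhyp dhmr sxl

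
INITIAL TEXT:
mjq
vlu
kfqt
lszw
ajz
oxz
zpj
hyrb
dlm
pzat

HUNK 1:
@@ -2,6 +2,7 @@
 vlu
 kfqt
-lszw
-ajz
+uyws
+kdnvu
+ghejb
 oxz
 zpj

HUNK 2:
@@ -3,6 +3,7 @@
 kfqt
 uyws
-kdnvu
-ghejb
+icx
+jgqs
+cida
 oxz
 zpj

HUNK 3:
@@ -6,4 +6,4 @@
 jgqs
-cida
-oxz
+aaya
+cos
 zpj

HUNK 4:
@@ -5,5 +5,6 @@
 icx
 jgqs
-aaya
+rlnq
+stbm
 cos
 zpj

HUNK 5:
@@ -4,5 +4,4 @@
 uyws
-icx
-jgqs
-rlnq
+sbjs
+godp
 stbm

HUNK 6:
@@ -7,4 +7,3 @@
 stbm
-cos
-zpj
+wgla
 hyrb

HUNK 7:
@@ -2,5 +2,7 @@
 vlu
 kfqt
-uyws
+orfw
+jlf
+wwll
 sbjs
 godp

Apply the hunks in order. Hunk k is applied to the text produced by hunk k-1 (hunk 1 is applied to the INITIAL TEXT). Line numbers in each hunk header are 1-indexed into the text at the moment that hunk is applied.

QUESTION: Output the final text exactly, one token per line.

Answer: mjq
vlu
kfqt
orfw
jlf
wwll
sbjs
godp
stbm
wgla
hyrb
dlm
pzat

Derivation:
Hunk 1: at line 2 remove [lszw,ajz] add [uyws,kdnvu,ghejb] -> 11 lines: mjq vlu kfqt uyws kdnvu ghejb oxz zpj hyrb dlm pzat
Hunk 2: at line 3 remove [kdnvu,ghejb] add [icx,jgqs,cida] -> 12 lines: mjq vlu kfqt uyws icx jgqs cida oxz zpj hyrb dlm pzat
Hunk 3: at line 6 remove [cida,oxz] add [aaya,cos] -> 12 lines: mjq vlu kfqt uyws icx jgqs aaya cos zpj hyrb dlm pzat
Hunk 4: at line 5 remove [aaya] add [rlnq,stbm] -> 13 lines: mjq vlu kfqt uyws icx jgqs rlnq stbm cos zpj hyrb dlm pzat
Hunk 5: at line 4 remove [icx,jgqs,rlnq] add [sbjs,godp] -> 12 lines: mjq vlu kfqt uyws sbjs godp stbm cos zpj hyrb dlm pzat
Hunk 6: at line 7 remove [cos,zpj] add [wgla] -> 11 lines: mjq vlu kfqt uyws sbjs godp stbm wgla hyrb dlm pzat
Hunk 7: at line 2 remove [uyws] add [orfw,jlf,wwll] -> 13 lines: mjq vlu kfqt orfw jlf wwll sbjs godp stbm wgla hyrb dlm pzat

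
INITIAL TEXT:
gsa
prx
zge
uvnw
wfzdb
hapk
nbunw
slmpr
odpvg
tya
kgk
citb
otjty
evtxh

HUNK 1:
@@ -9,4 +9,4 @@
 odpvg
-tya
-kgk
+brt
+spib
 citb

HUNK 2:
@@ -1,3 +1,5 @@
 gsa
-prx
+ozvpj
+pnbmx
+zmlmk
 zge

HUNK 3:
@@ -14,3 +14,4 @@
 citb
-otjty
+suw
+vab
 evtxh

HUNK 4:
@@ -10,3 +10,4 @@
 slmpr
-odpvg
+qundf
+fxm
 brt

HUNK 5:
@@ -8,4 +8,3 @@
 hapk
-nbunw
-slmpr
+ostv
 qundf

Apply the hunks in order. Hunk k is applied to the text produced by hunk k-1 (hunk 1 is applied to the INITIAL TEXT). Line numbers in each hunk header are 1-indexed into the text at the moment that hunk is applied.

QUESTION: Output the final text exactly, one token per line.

Hunk 1: at line 9 remove [tya,kgk] add [brt,spib] -> 14 lines: gsa prx zge uvnw wfzdb hapk nbunw slmpr odpvg brt spib citb otjty evtxh
Hunk 2: at line 1 remove [prx] add [ozvpj,pnbmx,zmlmk] -> 16 lines: gsa ozvpj pnbmx zmlmk zge uvnw wfzdb hapk nbunw slmpr odpvg brt spib citb otjty evtxh
Hunk 3: at line 14 remove [otjty] add [suw,vab] -> 17 lines: gsa ozvpj pnbmx zmlmk zge uvnw wfzdb hapk nbunw slmpr odpvg brt spib citb suw vab evtxh
Hunk 4: at line 10 remove [odpvg] add [qundf,fxm] -> 18 lines: gsa ozvpj pnbmx zmlmk zge uvnw wfzdb hapk nbunw slmpr qundf fxm brt spib citb suw vab evtxh
Hunk 5: at line 8 remove [nbunw,slmpr] add [ostv] -> 17 lines: gsa ozvpj pnbmx zmlmk zge uvnw wfzdb hapk ostv qundf fxm brt spib citb suw vab evtxh

Answer: gsa
ozvpj
pnbmx
zmlmk
zge
uvnw
wfzdb
hapk
ostv
qundf
fxm
brt
spib
citb
suw
vab
evtxh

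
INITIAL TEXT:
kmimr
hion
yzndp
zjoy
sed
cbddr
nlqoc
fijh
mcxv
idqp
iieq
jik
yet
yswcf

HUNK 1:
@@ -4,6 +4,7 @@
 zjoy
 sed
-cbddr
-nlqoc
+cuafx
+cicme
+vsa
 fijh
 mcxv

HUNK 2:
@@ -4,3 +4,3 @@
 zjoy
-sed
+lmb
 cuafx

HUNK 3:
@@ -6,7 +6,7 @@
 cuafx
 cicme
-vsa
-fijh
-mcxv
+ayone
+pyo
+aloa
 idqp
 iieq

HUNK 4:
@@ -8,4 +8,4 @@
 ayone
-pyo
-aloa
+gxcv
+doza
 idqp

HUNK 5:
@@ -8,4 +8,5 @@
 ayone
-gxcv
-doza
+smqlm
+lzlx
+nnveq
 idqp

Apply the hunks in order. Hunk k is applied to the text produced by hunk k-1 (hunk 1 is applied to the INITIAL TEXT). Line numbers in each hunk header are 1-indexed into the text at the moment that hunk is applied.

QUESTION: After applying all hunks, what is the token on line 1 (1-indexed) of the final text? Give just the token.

Answer: kmimr

Derivation:
Hunk 1: at line 4 remove [cbddr,nlqoc] add [cuafx,cicme,vsa] -> 15 lines: kmimr hion yzndp zjoy sed cuafx cicme vsa fijh mcxv idqp iieq jik yet yswcf
Hunk 2: at line 4 remove [sed] add [lmb] -> 15 lines: kmimr hion yzndp zjoy lmb cuafx cicme vsa fijh mcxv idqp iieq jik yet yswcf
Hunk 3: at line 6 remove [vsa,fijh,mcxv] add [ayone,pyo,aloa] -> 15 lines: kmimr hion yzndp zjoy lmb cuafx cicme ayone pyo aloa idqp iieq jik yet yswcf
Hunk 4: at line 8 remove [pyo,aloa] add [gxcv,doza] -> 15 lines: kmimr hion yzndp zjoy lmb cuafx cicme ayone gxcv doza idqp iieq jik yet yswcf
Hunk 5: at line 8 remove [gxcv,doza] add [smqlm,lzlx,nnveq] -> 16 lines: kmimr hion yzndp zjoy lmb cuafx cicme ayone smqlm lzlx nnveq idqp iieq jik yet yswcf
Final line 1: kmimr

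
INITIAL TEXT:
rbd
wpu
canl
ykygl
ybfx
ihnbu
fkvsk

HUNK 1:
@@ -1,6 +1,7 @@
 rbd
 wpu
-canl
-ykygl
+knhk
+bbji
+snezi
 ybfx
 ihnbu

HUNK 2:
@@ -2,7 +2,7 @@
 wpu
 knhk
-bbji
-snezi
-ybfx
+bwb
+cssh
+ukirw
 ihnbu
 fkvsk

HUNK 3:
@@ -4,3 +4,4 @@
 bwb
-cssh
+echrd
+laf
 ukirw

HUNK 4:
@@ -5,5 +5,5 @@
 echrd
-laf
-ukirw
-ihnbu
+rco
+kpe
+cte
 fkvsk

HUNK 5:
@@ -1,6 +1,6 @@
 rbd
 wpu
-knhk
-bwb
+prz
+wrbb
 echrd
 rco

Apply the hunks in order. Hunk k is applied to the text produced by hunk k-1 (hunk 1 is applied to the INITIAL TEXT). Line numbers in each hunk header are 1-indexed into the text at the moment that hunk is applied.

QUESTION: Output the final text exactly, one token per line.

Hunk 1: at line 1 remove [canl,ykygl] add [knhk,bbji,snezi] -> 8 lines: rbd wpu knhk bbji snezi ybfx ihnbu fkvsk
Hunk 2: at line 2 remove [bbji,snezi,ybfx] add [bwb,cssh,ukirw] -> 8 lines: rbd wpu knhk bwb cssh ukirw ihnbu fkvsk
Hunk 3: at line 4 remove [cssh] add [echrd,laf] -> 9 lines: rbd wpu knhk bwb echrd laf ukirw ihnbu fkvsk
Hunk 4: at line 5 remove [laf,ukirw,ihnbu] add [rco,kpe,cte] -> 9 lines: rbd wpu knhk bwb echrd rco kpe cte fkvsk
Hunk 5: at line 1 remove [knhk,bwb] add [prz,wrbb] -> 9 lines: rbd wpu prz wrbb echrd rco kpe cte fkvsk

Answer: rbd
wpu
prz
wrbb
echrd
rco
kpe
cte
fkvsk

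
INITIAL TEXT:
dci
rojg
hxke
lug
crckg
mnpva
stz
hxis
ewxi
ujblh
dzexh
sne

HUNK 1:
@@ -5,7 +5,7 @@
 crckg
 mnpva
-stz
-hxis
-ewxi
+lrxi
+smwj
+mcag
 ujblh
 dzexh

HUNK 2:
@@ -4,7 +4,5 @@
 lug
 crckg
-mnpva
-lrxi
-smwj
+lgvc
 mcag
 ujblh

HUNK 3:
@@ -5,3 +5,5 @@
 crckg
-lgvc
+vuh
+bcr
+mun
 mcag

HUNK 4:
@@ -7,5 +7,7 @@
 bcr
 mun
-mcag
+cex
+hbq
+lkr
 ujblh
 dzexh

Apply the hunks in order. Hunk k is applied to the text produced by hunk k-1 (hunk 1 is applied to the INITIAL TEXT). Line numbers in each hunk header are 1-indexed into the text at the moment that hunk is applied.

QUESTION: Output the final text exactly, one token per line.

Answer: dci
rojg
hxke
lug
crckg
vuh
bcr
mun
cex
hbq
lkr
ujblh
dzexh
sne

Derivation:
Hunk 1: at line 5 remove [stz,hxis,ewxi] add [lrxi,smwj,mcag] -> 12 lines: dci rojg hxke lug crckg mnpva lrxi smwj mcag ujblh dzexh sne
Hunk 2: at line 4 remove [mnpva,lrxi,smwj] add [lgvc] -> 10 lines: dci rojg hxke lug crckg lgvc mcag ujblh dzexh sne
Hunk 3: at line 5 remove [lgvc] add [vuh,bcr,mun] -> 12 lines: dci rojg hxke lug crckg vuh bcr mun mcag ujblh dzexh sne
Hunk 4: at line 7 remove [mcag] add [cex,hbq,lkr] -> 14 lines: dci rojg hxke lug crckg vuh bcr mun cex hbq lkr ujblh dzexh sne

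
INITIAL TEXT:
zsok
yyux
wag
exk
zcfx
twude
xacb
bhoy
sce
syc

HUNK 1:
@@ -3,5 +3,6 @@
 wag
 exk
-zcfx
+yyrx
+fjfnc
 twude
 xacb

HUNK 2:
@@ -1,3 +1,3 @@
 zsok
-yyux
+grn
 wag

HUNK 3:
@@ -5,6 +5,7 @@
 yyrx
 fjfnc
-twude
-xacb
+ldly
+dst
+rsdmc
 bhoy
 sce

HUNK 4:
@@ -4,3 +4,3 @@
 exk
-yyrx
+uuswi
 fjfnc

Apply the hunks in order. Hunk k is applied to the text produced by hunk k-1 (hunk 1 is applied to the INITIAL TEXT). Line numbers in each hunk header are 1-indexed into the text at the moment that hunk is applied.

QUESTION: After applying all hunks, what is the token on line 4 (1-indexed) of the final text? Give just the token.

Hunk 1: at line 3 remove [zcfx] add [yyrx,fjfnc] -> 11 lines: zsok yyux wag exk yyrx fjfnc twude xacb bhoy sce syc
Hunk 2: at line 1 remove [yyux] add [grn] -> 11 lines: zsok grn wag exk yyrx fjfnc twude xacb bhoy sce syc
Hunk 3: at line 5 remove [twude,xacb] add [ldly,dst,rsdmc] -> 12 lines: zsok grn wag exk yyrx fjfnc ldly dst rsdmc bhoy sce syc
Hunk 4: at line 4 remove [yyrx] add [uuswi] -> 12 lines: zsok grn wag exk uuswi fjfnc ldly dst rsdmc bhoy sce syc
Final line 4: exk

Answer: exk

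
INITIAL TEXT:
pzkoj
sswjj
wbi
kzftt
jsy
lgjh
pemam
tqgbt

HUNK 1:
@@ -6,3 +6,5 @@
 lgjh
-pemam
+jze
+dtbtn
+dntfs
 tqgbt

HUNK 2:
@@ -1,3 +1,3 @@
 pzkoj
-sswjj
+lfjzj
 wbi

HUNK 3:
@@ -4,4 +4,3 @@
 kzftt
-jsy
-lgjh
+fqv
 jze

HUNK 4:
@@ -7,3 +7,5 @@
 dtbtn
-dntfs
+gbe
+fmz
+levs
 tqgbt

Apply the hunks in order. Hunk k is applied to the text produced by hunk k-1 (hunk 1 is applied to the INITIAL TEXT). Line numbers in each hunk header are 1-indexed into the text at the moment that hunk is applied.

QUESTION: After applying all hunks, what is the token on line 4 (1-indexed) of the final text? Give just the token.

Hunk 1: at line 6 remove [pemam] add [jze,dtbtn,dntfs] -> 10 lines: pzkoj sswjj wbi kzftt jsy lgjh jze dtbtn dntfs tqgbt
Hunk 2: at line 1 remove [sswjj] add [lfjzj] -> 10 lines: pzkoj lfjzj wbi kzftt jsy lgjh jze dtbtn dntfs tqgbt
Hunk 3: at line 4 remove [jsy,lgjh] add [fqv] -> 9 lines: pzkoj lfjzj wbi kzftt fqv jze dtbtn dntfs tqgbt
Hunk 4: at line 7 remove [dntfs] add [gbe,fmz,levs] -> 11 lines: pzkoj lfjzj wbi kzftt fqv jze dtbtn gbe fmz levs tqgbt
Final line 4: kzftt

Answer: kzftt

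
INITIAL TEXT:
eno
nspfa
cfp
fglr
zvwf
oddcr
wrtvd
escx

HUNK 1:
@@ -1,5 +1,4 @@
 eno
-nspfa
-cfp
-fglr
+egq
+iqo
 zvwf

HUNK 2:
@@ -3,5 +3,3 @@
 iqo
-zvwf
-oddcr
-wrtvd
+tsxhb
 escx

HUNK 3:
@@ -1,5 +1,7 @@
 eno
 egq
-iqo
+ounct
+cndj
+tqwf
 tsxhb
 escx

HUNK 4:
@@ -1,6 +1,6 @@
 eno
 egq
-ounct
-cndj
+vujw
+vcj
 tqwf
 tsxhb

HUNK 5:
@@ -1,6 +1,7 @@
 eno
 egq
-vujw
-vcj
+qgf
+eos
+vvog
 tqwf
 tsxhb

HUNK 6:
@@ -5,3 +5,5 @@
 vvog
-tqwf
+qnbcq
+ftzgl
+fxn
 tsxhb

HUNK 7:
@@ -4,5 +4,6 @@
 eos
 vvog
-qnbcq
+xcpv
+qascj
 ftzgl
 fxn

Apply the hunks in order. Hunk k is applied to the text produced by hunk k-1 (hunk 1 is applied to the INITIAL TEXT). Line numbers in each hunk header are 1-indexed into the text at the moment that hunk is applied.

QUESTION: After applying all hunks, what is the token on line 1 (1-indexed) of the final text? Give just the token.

Answer: eno

Derivation:
Hunk 1: at line 1 remove [nspfa,cfp,fglr] add [egq,iqo] -> 7 lines: eno egq iqo zvwf oddcr wrtvd escx
Hunk 2: at line 3 remove [zvwf,oddcr,wrtvd] add [tsxhb] -> 5 lines: eno egq iqo tsxhb escx
Hunk 3: at line 1 remove [iqo] add [ounct,cndj,tqwf] -> 7 lines: eno egq ounct cndj tqwf tsxhb escx
Hunk 4: at line 1 remove [ounct,cndj] add [vujw,vcj] -> 7 lines: eno egq vujw vcj tqwf tsxhb escx
Hunk 5: at line 1 remove [vujw,vcj] add [qgf,eos,vvog] -> 8 lines: eno egq qgf eos vvog tqwf tsxhb escx
Hunk 6: at line 5 remove [tqwf] add [qnbcq,ftzgl,fxn] -> 10 lines: eno egq qgf eos vvog qnbcq ftzgl fxn tsxhb escx
Hunk 7: at line 4 remove [qnbcq] add [xcpv,qascj] -> 11 lines: eno egq qgf eos vvog xcpv qascj ftzgl fxn tsxhb escx
Final line 1: eno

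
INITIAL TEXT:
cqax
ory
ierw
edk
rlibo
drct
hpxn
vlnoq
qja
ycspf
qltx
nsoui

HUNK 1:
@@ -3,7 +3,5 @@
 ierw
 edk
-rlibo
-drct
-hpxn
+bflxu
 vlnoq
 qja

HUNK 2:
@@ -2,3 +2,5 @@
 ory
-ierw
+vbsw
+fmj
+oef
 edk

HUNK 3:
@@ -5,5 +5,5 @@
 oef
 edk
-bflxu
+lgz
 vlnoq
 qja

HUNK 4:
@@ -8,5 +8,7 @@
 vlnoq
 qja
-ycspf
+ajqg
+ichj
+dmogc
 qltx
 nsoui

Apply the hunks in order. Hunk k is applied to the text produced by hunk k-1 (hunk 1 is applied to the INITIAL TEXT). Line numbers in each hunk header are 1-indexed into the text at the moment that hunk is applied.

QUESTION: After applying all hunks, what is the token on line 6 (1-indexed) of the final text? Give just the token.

Answer: edk

Derivation:
Hunk 1: at line 3 remove [rlibo,drct,hpxn] add [bflxu] -> 10 lines: cqax ory ierw edk bflxu vlnoq qja ycspf qltx nsoui
Hunk 2: at line 2 remove [ierw] add [vbsw,fmj,oef] -> 12 lines: cqax ory vbsw fmj oef edk bflxu vlnoq qja ycspf qltx nsoui
Hunk 3: at line 5 remove [bflxu] add [lgz] -> 12 lines: cqax ory vbsw fmj oef edk lgz vlnoq qja ycspf qltx nsoui
Hunk 4: at line 8 remove [ycspf] add [ajqg,ichj,dmogc] -> 14 lines: cqax ory vbsw fmj oef edk lgz vlnoq qja ajqg ichj dmogc qltx nsoui
Final line 6: edk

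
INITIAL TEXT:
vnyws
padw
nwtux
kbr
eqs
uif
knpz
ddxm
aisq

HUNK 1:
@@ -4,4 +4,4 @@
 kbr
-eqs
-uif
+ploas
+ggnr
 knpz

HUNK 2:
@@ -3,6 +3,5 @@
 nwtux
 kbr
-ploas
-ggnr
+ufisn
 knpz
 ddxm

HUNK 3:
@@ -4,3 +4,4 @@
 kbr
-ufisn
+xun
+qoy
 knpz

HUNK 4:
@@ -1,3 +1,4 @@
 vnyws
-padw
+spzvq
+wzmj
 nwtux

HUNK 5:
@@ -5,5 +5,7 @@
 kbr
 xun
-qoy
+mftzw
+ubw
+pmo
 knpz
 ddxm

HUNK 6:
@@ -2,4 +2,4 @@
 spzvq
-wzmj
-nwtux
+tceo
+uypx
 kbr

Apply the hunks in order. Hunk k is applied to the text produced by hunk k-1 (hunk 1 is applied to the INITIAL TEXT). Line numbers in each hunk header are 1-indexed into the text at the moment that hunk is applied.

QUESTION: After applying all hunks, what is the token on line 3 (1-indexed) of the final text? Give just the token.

Answer: tceo

Derivation:
Hunk 1: at line 4 remove [eqs,uif] add [ploas,ggnr] -> 9 lines: vnyws padw nwtux kbr ploas ggnr knpz ddxm aisq
Hunk 2: at line 3 remove [ploas,ggnr] add [ufisn] -> 8 lines: vnyws padw nwtux kbr ufisn knpz ddxm aisq
Hunk 3: at line 4 remove [ufisn] add [xun,qoy] -> 9 lines: vnyws padw nwtux kbr xun qoy knpz ddxm aisq
Hunk 4: at line 1 remove [padw] add [spzvq,wzmj] -> 10 lines: vnyws spzvq wzmj nwtux kbr xun qoy knpz ddxm aisq
Hunk 5: at line 5 remove [qoy] add [mftzw,ubw,pmo] -> 12 lines: vnyws spzvq wzmj nwtux kbr xun mftzw ubw pmo knpz ddxm aisq
Hunk 6: at line 2 remove [wzmj,nwtux] add [tceo,uypx] -> 12 lines: vnyws spzvq tceo uypx kbr xun mftzw ubw pmo knpz ddxm aisq
Final line 3: tceo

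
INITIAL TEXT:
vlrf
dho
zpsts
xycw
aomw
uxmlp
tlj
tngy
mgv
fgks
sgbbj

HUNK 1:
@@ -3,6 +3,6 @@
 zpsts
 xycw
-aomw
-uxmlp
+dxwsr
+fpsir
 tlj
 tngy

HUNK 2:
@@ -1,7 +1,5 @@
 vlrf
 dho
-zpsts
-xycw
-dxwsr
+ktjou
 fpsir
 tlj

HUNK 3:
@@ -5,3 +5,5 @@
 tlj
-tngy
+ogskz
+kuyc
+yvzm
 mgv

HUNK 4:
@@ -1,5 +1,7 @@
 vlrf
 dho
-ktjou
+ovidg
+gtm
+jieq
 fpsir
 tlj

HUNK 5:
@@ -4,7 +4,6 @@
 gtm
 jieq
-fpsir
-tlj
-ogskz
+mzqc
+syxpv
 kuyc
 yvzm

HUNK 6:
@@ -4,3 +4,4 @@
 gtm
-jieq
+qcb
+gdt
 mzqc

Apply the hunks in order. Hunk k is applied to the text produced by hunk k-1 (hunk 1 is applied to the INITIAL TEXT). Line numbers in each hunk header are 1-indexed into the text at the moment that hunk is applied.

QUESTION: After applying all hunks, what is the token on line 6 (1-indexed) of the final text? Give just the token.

Hunk 1: at line 3 remove [aomw,uxmlp] add [dxwsr,fpsir] -> 11 lines: vlrf dho zpsts xycw dxwsr fpsir tlj tngy mgv fgks sgbbj
Hunk 2: at line 1 remove [zpsts,xycw,dxwsr] add [ktjou] -> 9 lines: vlrf dho ktjou fpsir tlj tngy mgv fgks sgbbj
Hunk 3: at line 5 remove [tngy] add [ogskz,kuyc,yvzm] -> 11 lines: vlrf dho ktjou fpsir tlj ogskz kuyc yvzm mgv fgks sgbbj
Hunk 4: at line 1 remove [ktjou] add [ovidg,gtm,jieq] -> 13 lines: vlrf dho ovidg gtm jieq fpsir tlj ogskz kuyc yvzm mgv fgks sgbbj
Hunk 5: at line 4 remove [fpsir,tlj,ogskz] add [mzqc,syxpv] -> 12 lines: vlrf dho ovidg gtm jieq mzqc syxpv kuyc yvzm mgv fgks sgbbj
Hunk 6: at line 4 remove [jieq] add [qcb,gdt] -> 13 lines: vlrf dho ovidg gtm qcb gdt mzqc syxpv kuyc yvzm mgv fgks sgbbj
Final line 6: gdt

Answer: gdt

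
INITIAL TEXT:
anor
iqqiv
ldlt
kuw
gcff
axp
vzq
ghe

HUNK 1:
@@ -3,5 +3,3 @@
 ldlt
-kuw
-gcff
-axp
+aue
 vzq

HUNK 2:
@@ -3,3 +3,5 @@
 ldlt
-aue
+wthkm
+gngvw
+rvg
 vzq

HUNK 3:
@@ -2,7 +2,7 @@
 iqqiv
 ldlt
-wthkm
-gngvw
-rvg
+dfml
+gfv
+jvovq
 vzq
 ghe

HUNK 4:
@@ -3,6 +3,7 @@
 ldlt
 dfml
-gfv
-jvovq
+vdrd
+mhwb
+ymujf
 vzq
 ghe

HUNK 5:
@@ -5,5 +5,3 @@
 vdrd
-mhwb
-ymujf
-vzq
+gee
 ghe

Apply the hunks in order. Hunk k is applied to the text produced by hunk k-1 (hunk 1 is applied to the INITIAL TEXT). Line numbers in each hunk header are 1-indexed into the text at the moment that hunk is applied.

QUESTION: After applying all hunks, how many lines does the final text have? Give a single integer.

Hunk 1: at line 3 remove [kuw,gcff,axp] add [aue] -> 6 lines: anor iqqiv ldlt aue vzq ghe
Hunk 2: at line 3 remove [aue] add [wthkm,gngvw,rvg] -> 8 lines: anor iqqiv ldlt wthkm gngvw rvg vzq ghe
Hunk 3: at line 2 remove [wthkm,gngvw,rvg] add [dfml,gfv,jvovq] -> 8 lines: anor iqqiv ldlt dfml gfv jvovq vzq ghe
Hunk 4: at line 3 remove [gfv,jvovq] add [vdrd,mhwb,ymujf] -> 9 lines: anor iqqiv ldlt dfml vdrd mhwb ymujf vzq ghe
Hunk 5: at line 5 remove [mhwb,ymujf,vzq] add [gee] -> 7 lines: anor iqqiv ldlt dfml vdrd gee ghe
Final line count: 7

Answer: 7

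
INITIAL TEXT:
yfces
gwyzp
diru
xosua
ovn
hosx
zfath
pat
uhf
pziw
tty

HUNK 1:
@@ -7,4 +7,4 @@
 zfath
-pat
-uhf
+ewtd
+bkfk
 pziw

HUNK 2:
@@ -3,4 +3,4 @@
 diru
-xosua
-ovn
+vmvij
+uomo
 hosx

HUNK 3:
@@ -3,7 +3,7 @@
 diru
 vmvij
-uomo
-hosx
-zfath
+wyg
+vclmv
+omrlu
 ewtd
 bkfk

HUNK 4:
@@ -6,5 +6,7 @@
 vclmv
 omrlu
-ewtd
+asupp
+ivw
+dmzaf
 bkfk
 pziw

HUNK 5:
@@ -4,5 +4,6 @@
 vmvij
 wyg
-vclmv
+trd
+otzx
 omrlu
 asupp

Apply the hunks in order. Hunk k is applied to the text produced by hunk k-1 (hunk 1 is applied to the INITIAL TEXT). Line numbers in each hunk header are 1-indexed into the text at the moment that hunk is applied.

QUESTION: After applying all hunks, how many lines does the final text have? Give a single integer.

Hunk 1: at line 7 remove [pat,uhf] add [ewtd,bkfk] -> 11 lines: yfces gwyzp diru xosua ovn hosx zfath ewtd bkfk pziw tty
Hunk 2: at line 3 remove [xosua,ovn] add [vmvij,uomo] -> 11 lines: yfces gwyzp diru vmvij uomo hosx zfath ewtd bkfk pziw tty
Hunk 3: at line 3 remove [uomo,hosx,zfath] add [wyg,vclmv,omrlu] -> 11 lines: yfces gwyzp diru vmvij wyg vclmv omrlu ewtd bkfk pziw tty
Hunk 4: at line 6 remove [ewtd] add [asupp,ivw,dmzaf] -> 13 lines: yfces gwyzp diru vmvij wyg vclmv omrlu asupp ivw dmzaf bkfk pziw tty
Hunk 5: at line 4 remove [vclmv] add [trd,otzx] -> 14 lines: yfces gwyzp diru vmvij wyg trd otzx omrlu asupp ivw dmzaf bkfk pziw tty
Final line count: 14

Answer: 14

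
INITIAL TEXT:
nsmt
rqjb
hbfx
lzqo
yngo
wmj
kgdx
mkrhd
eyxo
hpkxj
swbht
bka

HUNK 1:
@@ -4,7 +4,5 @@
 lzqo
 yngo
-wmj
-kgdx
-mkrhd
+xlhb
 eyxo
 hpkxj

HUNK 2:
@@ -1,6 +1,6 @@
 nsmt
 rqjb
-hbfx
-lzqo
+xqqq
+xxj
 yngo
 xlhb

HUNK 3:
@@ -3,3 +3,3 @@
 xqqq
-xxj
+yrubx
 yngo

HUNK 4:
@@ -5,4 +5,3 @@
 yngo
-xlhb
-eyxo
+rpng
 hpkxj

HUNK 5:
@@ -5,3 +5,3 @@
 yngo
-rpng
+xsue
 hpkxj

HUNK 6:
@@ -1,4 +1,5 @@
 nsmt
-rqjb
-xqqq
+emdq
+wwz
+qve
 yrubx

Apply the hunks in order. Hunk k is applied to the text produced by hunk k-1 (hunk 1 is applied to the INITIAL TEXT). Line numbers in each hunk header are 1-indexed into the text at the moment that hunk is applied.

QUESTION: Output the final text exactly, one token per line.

Answer: nsmt
emdq
wwz
qve
yrubx
yngo
xsue
hpkxj
swbht
bka

Derivation:
Hunk 1: at line 4 remove [wmj,kgdx,mkrhd] add [xlhb] -> 10 lines: nsmt rqjb hbfx lzqo yngo xlhb eyxo hpkxj swbht bka
Hunk 2: at line 1 remove [hbfx,lzqo] add [xqqq,xxj] -> 10 lines: nsmt rqjb xqqq xxj yngo xlhb eyxo hpkxj swbht bka
Hunk 3: at line 3 remove [xxj] add [yrubx] -> 10 lines: nsmt rqjb xqqq yrubx yngo xlhb eyxo hpkxj swbht bka
Hunk 4: at line 5 remove [xlhb,eyxo] add [rpng] -> 9 lines: nsmt rqjb xqqq yrubx yngo rpng hpkxj swbht bka
Hunk 5: at line 5 remove [rpng] add [xsue] -> 9 lines: nsmt rqjb xqqq yrubx yngo xsue hpkxj swbht bka
Hunk 6: at line 1 remove [rqjb,xqqq] add [emdq,wwz,qve] -> 10 lines: nsmt emdq wwz qve yrubx yngo xsue hpkxj swbht bka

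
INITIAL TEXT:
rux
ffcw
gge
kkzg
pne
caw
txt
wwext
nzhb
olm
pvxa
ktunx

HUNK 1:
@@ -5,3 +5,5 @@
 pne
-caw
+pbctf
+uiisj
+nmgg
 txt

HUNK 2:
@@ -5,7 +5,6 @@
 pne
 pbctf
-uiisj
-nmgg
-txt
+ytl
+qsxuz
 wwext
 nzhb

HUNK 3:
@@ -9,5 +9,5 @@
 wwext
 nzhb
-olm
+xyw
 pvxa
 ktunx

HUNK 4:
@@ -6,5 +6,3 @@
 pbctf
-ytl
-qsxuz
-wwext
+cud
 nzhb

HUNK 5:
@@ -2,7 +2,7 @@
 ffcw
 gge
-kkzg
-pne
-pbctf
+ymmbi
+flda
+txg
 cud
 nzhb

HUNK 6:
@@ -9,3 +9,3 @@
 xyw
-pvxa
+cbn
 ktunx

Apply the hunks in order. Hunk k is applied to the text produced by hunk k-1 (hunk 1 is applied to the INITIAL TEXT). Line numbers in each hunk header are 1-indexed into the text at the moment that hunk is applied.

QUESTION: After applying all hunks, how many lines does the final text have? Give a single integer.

Hunk 1: at line 5 remove [caw] add [pbctf,uiisj,nmgg] -> 14 lines: rux ffcw gge kkzg pne pbctf uiisj nmgg txt wwext nzhb olm pvxa ktunx
Hunk 2: at line 5 remove [uiisj,nmgg,txt] add [ytl,qsxuz] -> 13 lines: rux ffcw gge kkzg pne pbctf ytl qsxuz wwext nzhb olm pvxa ktunx
Hunk 3: at line 9 remove [olm] add [xyw] -> 13 lines: rux ffcw gge kkzg pne pbctf ytl qsxuz wwext nzhb xyw pvxa ktunx
Hunk 4: at line 6 remove [ytl,qsxuz,wwext] add [cud] -> 11 lines: rux ffcw gge kkzg pne pbctf cud nzhb xyw pvxa ktunx
Hunk 5: at line 2 remove [kkzg,pne,pbctf] add [ymmbi,flda,txg] -> 11 lines: rux ffcw gge ymmbi flda txg cud nzhb xyw pvxa ktunx
Hunk 6: at line 9 remove [pvxa] add [cbn] -> 11 lines: rux ffcw gge ymmbi flda txg cud nzhb xyw cbn ktunx
Final line count: 11

Answer: 11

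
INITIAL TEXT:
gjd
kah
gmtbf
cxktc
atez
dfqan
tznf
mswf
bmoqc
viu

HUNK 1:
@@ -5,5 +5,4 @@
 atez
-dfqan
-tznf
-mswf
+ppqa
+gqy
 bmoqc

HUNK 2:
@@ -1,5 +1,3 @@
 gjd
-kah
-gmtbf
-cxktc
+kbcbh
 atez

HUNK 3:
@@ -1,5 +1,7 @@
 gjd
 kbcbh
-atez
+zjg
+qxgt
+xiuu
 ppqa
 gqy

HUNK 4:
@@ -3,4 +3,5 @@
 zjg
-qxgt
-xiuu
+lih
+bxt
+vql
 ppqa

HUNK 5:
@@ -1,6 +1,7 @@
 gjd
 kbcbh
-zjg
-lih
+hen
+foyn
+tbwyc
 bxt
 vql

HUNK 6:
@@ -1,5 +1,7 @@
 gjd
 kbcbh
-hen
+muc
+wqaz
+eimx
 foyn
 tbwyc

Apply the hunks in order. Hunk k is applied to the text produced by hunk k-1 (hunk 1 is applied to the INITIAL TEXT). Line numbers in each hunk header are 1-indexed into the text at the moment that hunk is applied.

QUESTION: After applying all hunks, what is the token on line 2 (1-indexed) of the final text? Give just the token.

Hunk 1: at line 5 remove [dfqan,tznf,mswf] add [ppqa,gqy] -> 9 lines: gjd kah gmtbf cxktc atez ppqa gqy bmoqc viu
Hunk 2: at line 1 remove [kah,gmtbf,cxktc] add [kbcbh] -> 7 lines: gjd kbcbh atez ppqa gqy bmoqc viu
Hunk 3: at line 1 remove [atez] add [zjg,qxgt,xiuu] -> 9 lines: gjd kbcbh zjg qxgt xiuu ppqa gqy bmoqc viu
Hunk 4: at line 3 remove [qxgt,xiuu] add [lih,bxt,vql] -> 10 lines: gjd kbcbh zjg lih bxt vql ppqa gqy bmoqc viu
Hunk 5: at line 1 remove [zjg,lih] add [hen,foyn,tbwyc] -> 11 lines: gjd kbcbh hen foyn tbwyc bxt vql ppqa gqy bmoqc viu
Hunk 6: at line 1 remove [hen] add [muc,wqaz,eimx] -> 13 lines: gjd kbcbh muc wqaz eimx foyn tbwyc bxt vql ppqa gqy bmoqc viu
Final line 2: kbcbh

Answer: kbcbh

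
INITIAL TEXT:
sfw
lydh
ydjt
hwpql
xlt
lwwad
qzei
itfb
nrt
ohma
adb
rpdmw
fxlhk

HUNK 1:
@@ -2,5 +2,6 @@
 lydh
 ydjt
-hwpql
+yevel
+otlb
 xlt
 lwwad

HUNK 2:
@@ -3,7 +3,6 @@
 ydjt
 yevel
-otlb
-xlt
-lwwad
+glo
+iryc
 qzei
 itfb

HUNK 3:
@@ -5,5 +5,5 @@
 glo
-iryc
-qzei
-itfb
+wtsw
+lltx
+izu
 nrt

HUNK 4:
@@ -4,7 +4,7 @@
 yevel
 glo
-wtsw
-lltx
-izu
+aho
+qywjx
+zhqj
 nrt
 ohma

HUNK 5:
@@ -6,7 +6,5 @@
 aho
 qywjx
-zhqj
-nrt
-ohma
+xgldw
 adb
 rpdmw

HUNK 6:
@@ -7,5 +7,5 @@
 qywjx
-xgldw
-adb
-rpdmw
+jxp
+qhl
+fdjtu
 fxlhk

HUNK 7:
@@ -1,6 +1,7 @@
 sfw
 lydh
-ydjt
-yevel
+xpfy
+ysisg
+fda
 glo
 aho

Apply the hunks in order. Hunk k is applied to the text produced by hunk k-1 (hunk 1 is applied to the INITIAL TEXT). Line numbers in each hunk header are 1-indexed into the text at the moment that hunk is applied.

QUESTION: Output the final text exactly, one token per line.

Hunk 1: at line 2 remove [hwpql] add [yevel,otlb] -> 14 lines: sfw lydh ydjt yevel otlb xlt lwwad qzei itfb nrt ohma adb rpdmw fxlhk
Hunk 2: at line 3 remove [otlb,xlt,lwwad] add [glo,iryc] -> 13 lines: sfw lydh ydjt yevel glo iryc qzei itfb nrt ohma adb rpdmw fxlhk
Hunk 3: at line 5 remove [iryc,qzei,itfb] add [wtsw,lltx,izu] -> 13 lines: sfw lydh ydjt yevel glo wtsw lltx izu nrt ohma adb rpdmw fxlhk
Hunk 4: at line 4 remove [wtsw,lltx,izu] add [aho,qywjx,zhqj] -> 13 lines: sfw lydh ydjt yevel glo aho qywjx zhqj nrt ohma adb rpdmw fxlhk
Hunk 5: at line 6 remove [zhqj,nrt,ohma] add [xgldw] -> 11 lines: sfw lydh ydjt yevel glo aho qywjx xgldw adb rpdmw fxlhk
Hunk 6: at line 7 remove [xgldw,adb,rpdmw] add [jxp,qhl,fdjtu] -> 11 lines: sfw lydh ydjt yevel glo aho qywjx jxp qhl fdjtu fxlhk
Hunk 7: at line 1 remove [ydjt,yevel] add [xpfy,ysisg,fda] -> 12 lines: sfw lydh xpfy ysisg fda glo aho qywjx jxp qhl fdjtu fxlhk

Answer: sfw
lydh
xpfy
ysisg
fda
glo
aho
qywjx
jxp
qhl
fdjtu
fxlhk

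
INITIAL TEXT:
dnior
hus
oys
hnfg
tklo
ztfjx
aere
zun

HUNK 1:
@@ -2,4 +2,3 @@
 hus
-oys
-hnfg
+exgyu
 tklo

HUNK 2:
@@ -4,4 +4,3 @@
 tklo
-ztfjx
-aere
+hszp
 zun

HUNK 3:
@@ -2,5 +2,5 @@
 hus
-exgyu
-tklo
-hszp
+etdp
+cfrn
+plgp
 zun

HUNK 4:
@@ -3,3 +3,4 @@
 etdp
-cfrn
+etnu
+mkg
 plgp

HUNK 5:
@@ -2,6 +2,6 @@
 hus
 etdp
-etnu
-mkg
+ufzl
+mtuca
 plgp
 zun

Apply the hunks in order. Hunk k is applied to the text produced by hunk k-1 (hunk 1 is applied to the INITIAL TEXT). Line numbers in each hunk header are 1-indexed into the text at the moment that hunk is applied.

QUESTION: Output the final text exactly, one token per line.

Hunk 1: at line 2 remove [oys,hnfg] add [exgyu] -> 7 lines: dnior hus exgyu tklo ztfjx aere zun
Hunk 2: at line 4 remove [ztfjx,aere] add [hszp] -> 6 lines: dnior hus exgyu tklo hszp zun
Hunk 3: at line 2 remove [exgyu,tklo,hszp] add [etdp,cfrn,plgp] -> 6 lines: dnior hus etdp cfrn plgp zun
Hunk 4: at line 3 remove [cfrn] add [etnu,mkg] -> 7 lines: dnior hus etdp etnu mkg plgp zun
Hunk 5: at line 2 remove [etnu,mkg] add [ufzl,mtuca] -> 7 lines: dnior hus etdp ufzl mtuca plgp zun

Answer: dnior
hus
etdp
ufzl
mtuca
plgp
zun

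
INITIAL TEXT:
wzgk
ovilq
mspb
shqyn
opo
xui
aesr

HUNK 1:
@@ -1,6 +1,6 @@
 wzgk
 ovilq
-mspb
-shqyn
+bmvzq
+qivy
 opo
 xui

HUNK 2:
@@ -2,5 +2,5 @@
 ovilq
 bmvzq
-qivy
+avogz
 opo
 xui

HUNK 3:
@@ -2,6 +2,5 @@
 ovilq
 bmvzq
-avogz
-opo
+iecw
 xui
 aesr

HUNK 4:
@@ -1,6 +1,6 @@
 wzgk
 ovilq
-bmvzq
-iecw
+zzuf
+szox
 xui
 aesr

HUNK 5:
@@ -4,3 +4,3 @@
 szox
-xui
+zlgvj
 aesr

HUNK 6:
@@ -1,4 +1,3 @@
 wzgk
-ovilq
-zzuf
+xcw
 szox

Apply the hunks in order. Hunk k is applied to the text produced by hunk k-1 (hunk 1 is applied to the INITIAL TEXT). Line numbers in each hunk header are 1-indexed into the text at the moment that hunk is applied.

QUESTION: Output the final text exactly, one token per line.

Hunk 1: at line 1 remove [mspb,shqyn] add [bmvzq,qivy] -> 7 lines: wzgk ovilq bmvzq qivy opo xui aesr
Hunk 2: at line 2 remove [qivy] add [avogz] -> 7 lines: wzgk ovilq bmvzq avogz opo xui aesr
Hunk 3: at line 2 remove [avogz,opo] add [iecw] -> 6 lines: wzgk ovilq bmvzq iecw xui aesr
Hunk 4: at line 1 remove [bmvzq,iecw] add [zzuf,szox] -> 6 lines: wzgk ovilq zzuf szox xui aesr
Hunk 5: at line 4 remove [xui] add [zlgvj] -> 6 lines: wzgk ovilq zzuf szox zlgvj aesr
Hunk 6: at line 1 remove [ovilq,zzuf] add [xcw] -> 5 lines: wzgk xcw szox zlgvj aesr

Answer: wzgk
xcw
szox
zlgvj
aesr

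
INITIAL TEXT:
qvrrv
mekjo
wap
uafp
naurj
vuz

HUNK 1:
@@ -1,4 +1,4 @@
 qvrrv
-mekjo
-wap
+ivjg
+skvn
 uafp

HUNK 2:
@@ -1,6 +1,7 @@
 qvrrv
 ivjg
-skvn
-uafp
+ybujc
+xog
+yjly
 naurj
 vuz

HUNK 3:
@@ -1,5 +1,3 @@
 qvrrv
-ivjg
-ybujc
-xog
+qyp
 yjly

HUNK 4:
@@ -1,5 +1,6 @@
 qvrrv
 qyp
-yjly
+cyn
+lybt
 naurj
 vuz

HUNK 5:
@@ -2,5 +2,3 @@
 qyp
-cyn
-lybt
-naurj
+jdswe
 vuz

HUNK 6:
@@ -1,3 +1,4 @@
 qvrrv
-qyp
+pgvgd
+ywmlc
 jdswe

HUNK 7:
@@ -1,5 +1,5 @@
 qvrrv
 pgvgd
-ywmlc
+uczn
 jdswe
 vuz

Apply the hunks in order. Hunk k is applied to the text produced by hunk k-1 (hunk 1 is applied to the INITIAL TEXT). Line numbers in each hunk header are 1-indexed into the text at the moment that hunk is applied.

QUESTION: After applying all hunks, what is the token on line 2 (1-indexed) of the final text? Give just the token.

Answer: pgvgd

Derivation:
Hunk 1: at line 1 remove [mekjo,wap] add [ivjg,skvn] -> 6 lines: qvrrv ivjg skvn uafp naurj vuz
Hunk 2: at line 1 remove [skvn,uafp] add [ybujc,xog,yjly] -> 7 lines: qvrrv ivjg ybujc xog yjly naurj vuz
Hunk 3: at line 1 remove [ivjg,ybujc,xog] add [qyp] -> 5 lines: qvrrv qyp yjly naurj vuz
Hunk 4: at line 1 remove [yjly] add [cyn,lybt] -> 6 lines: qvrrv qyp cyn lybt naurj vuz
Hunk 5: at line 2 remove [cyn,lybt,naurj] add [jdswe] -> 4 lines: qvrrv qyp jdswe vuz
Hunk 6: at line 1 remove [qyp] add [pgvgd,ywmlc] -> 5 lines: qvrrv pgvgd ywmlc jdswe vuz
Hunk 7: at line 1 remove [ywmlc] add [uczn] -> 5 lines: qvrrv pgvgd uczn jdswe vuz
Final line 2: pgvgd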